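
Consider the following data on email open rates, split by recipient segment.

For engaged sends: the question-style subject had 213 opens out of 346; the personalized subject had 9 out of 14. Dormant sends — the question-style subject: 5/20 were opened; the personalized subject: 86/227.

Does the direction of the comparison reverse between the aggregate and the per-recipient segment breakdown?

Yes

Engaged: the question-style subject 213/346 = 61.6%, the personalized subject 9/14 = 64.3% → the personalized subject
Dormant: the question-style subject 5/20 = 25.0%, the personalized subject 86/227 = 37.9% → the personalized subject
Overall: the question-style subject 218/366 = 59.6%, the personalized subject 95/241 = 39.4% → the question-style subject
The personalized subject wins each recipient group but the question-style subject wins overall — the comparison reverses. The personalized subject's sends skew toward dormant, which has a lower base rate.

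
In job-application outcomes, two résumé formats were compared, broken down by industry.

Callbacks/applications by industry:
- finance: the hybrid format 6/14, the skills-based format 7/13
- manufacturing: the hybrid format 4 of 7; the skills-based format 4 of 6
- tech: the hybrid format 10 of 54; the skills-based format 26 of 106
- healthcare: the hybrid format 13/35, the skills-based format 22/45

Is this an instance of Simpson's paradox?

No

Finance: the hybrid format 6/14 = 42.9%, the skills-based format 7/13 = 53.8% → the skills-based format
Manufacturing: the hybrid format 4/7 = 57.1%, the skills-based format 4/6 = 66.7% → the skills-based format
Tech: the hybrid format 10/54 = 18.5%, the skills-based format 26/106 = 24.5% → the skills-based format
Healthcare: the hybrid format 13/35 = 37.1%, the skills-based format 22/45 = 48.9% → the skills-based format
Overall: the hybrid format 33/110 = 30.0%, the skills-based format 59/170 = 34.7% → the skills-based format
The skills-based format wins overall and in every industry group — no reversal.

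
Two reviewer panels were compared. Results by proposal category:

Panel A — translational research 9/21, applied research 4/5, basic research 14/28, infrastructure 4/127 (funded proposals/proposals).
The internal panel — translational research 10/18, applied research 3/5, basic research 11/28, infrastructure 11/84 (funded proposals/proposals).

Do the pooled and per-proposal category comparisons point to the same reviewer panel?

No

Translational research: Panel A 9/21 = 42.9%, the internal panel 10/18 = 55.6% → the internal panel
Applied research: Panel A 4/5 = 80.0%, the internal panel 3/5 = 60.0% → Panel A
Basic research: Panel A 14/28 = 50.0%, the internal panel 11/28 = 39.3% → Panel A
Infrastructure: Panel A 4/127 = 3.1%, the internal panel 11/84 = 13.1% → the internal panel
Overall: Panel A 31/181 = 17.1%, the internal panel 35/135 = 25.9% → the internal panel
Neither sweeps: Panel A wins 2 of 4 groups, the internal panel wins 2. The internal panel wins overall but not every group — no Simpson reversal.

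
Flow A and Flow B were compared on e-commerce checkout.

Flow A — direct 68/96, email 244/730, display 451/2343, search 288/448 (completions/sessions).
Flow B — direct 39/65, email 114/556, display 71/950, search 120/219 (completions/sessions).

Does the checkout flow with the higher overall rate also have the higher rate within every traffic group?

Direct: Flow A 68/96 = 70.8%, Flow B 39/65 = 60.0% → Flow A
Email: Flow A 244/730 = 33.4%, Flow B 114/556 = 20.5% → Flow A
Display: Flow A 451/2343 = 19.2%, Flow B 71/950 = 7.5% → Flow A
Search: Flow A 288/448 = 64.3%, Flow B 120/219 = 54.8% → Flow A
Overall: Flow A 1051/3617 = 29.1%, Flow B 344/1790 = 19.2% → Flow A
Flow A wins overall and in every traffic group — no reversal.

Yes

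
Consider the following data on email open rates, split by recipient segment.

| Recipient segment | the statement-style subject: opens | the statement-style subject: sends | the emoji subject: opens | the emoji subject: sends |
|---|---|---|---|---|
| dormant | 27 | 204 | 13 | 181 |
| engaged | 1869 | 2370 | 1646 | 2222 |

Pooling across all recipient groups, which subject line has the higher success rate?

the statement-style subject

Dormant: the statement-style subject 27/204 = 13.2%, the emoji subject 13/181 = 7.2% → the statement-style subject
Engaged: the statement-style subject 1869/2370 = 78.9%, the emoji subject 1646/2222 = 74.1% → the statement-style subject
Overall: the statement-style subject 1896/2574 = 73.7%, the emoji subject 1659/2403 = 69.0% → the statement-style subject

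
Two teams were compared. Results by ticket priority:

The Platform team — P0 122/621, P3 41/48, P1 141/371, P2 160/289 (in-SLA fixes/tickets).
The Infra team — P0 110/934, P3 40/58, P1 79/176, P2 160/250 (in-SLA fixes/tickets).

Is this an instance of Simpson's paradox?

No

P0: the Platform team 122/621 = 19.6%, the Infra team 110/934 = 11.8% → the Platform team
P3: the Platform team 41/48 = 85.4%, the Infra team 40/58 = 69.0% → the Platform team
P1: the Platform team 141/371 = 38.0%, the Infra team 79/176 = 44.9% → the Infra team
P2: the Platform team 160/289 = 55.4%, the Infra team 160/250 = 64.0% → the Infra team
Overall: the Platform team 464/1329 = 34.9%, the Infra team 389/1418 = 27.4% → the Platform team
Neither sweeps: the Platform team wins 2 of 4 groups, the Infra team wins 2. The Platform team wins overall but not every group — no Simpson reversal.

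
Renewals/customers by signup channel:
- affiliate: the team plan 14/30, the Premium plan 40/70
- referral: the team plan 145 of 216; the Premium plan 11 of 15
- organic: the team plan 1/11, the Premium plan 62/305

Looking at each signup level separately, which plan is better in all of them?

Affiliate: the team plan 14/30 = 46.7%, the Premium plan 40/70 = 57.1% → the Premium plan
Referral: the team plan 145/216 = 67.1%, the Premium plan 11/15 = 73.3% → the Premium plan
Organic: the team plan 1/11 = 9.1%, the Premium plan 62/305 = 20.3% → the Premium plan
The Premium plan has the higher rate in all 3 groups.

the Premium plan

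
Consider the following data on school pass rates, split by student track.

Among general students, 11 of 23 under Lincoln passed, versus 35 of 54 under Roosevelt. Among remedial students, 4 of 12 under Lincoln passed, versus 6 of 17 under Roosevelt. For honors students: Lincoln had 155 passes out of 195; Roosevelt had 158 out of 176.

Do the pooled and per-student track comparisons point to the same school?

Yes

General: Lincoln 11/23 = 47.8%, Roosevelt 35/54 = 64.8% → Roosevelt
Remedial: Lincoln 4/12 = 33.3%, Roosevelt 6/17 = 35.3% → Roosevelt
Honors: Lincoln 155/195 = 79.5%, Roosevelt 158/176 = 89.8% → Roosevelt
Overall: Lincoln 170/230 = 73.9%, Roosevelt 199/247 = 80.6% → Roosevelt
Roosevelt wins overall and in every student group — no reversal.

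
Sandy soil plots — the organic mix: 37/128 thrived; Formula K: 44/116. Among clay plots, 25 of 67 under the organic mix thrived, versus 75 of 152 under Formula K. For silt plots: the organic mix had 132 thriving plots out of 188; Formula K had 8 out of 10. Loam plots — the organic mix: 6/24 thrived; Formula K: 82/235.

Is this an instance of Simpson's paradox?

Yes

Sandy soil: the organic mix 37/128 = 28.9%, Formula K 44/116 = 37.9% → Formula K
Clay: the organic mix 25/67 = 37.3%, Formula K 75/152 = 49.3% → Formula K
Silt: the organic mix 132/188 = 70.2%, Formula K 8/10 = 80.0% → Formula K
Loam: the organic mix 6/24 = 25.0%, Formula K 82/235 = 34.9% → Formula K
Overall: the organic mix 200/407 = 49.1%, Formula K 209/513 = 40.7% → the organic mix
Formula K wins each soil group but the organic mix wins overall — the comparison reverses. Formula K's plots skew toward loam, which has a lower base rate.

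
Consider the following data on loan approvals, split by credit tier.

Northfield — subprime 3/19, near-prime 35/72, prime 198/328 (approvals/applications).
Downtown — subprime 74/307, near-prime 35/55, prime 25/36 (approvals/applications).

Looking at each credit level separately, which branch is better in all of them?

Subprime: Northfield 3/19 = 15.8%, Downtown 74/307 = 24.1% → Downtown
Near-prime: Northfield 35/72 = 48.6%, Downtown 35/55 = 63.6% → Downtown
Prime: Northfield 198/328 = 60.4%, Downtown 25/36 = 69.4% → Downtown
Downtown has the higher rate in all 3 groups.

Downtown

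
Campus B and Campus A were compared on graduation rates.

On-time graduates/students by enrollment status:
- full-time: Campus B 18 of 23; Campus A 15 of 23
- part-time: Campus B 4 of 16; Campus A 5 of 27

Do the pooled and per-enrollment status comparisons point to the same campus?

Full-time: Campus B 18/23 = 78.3%, Campus A 15/23 = 65.2% → Campus B
Part-time: Campus B 4/16 = 25.0%, Campus A 5/27 = 18.5% → Campus B
Overall: Campus B 22/39 = 56.4%, Campus A 20/50 = 40.0% → Campus B
Campus B wins overall and in every enrollment group — no reversal.

Yes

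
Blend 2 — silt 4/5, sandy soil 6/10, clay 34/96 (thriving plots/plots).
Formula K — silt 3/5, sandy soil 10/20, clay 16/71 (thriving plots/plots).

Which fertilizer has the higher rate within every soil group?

Blend 2

Silt: Blend 2 4/5 = 80.0%, Formula K 3/5 = 60.0% → Blend 2
Sandy soil: Blend 2 6/10 = 60.0%, Formula K 10/20 = 50.0% → Blend 2
Clay: Blend 2 34/96 = 35.4%, Formula K 16/71 = 22.5% → Blend 2
Blend 2 has the higher rate in all 3 groups.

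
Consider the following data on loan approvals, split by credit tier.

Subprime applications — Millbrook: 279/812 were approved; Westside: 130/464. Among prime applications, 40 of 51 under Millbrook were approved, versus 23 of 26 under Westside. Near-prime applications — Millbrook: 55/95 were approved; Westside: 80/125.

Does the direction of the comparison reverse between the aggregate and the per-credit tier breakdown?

No

Subprime: Millbrook 279/812 = 34.4%, Westside 130/464 = 28.0% → Millbrook
Prime: Millbrook 40/51 = 78.4%, Westside 23/26 = 88.5% → Westside
Near-prime: Millbrook 55/95 = 57.9%, Westside 80/125 = 64.0% → Westside
Overall: Millbrook 374/958 = 39.0%, Westside 233/615 = 37.9% → Millbrook
Neither sweeps: Millbrook wins 1 of 3 groups, Westside wins 2. Millbrook wins overall but not every group — no Simpson reversal.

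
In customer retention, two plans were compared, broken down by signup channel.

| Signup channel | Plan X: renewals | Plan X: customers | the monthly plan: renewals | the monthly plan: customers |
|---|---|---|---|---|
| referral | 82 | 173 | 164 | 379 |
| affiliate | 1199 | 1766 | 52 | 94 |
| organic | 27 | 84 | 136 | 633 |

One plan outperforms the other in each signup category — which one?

Plan X

Referral: Plan X 82/173 = 47.4%, the monthly plan 164/379 = 43.3% → Plan X
Affiliate: Plan X 1199/1766 = 67.9%, the monthly plan 52/94 = 55.3% → Plan X
Organic: Plan X 27/84 = 32.1%, the monthly plan 136/633 = 21.5% → Plan X
Plan X has the higher rate in all 3 groups.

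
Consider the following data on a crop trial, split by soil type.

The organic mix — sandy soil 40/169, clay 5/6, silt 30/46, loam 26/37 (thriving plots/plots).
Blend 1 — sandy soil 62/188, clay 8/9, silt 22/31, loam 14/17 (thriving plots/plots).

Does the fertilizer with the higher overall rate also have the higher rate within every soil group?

Sandy soil: the organic mix 40/169 = 23.7%, Blend 1 62/188 = 33.0% → Blend 1
Clay: the organic mix 5/6 = 83.3%, Blend 1 8/9 = 88.9% → Blend 1
Silt: the organic mix 30/46 = 65.2%, Blend 1 22/31 = 71.0% → Blend 1
Loam: the organic mix 26/37 = 70.3%, Blend 1 14/17 = 82.4% → Blend 1
Overall: the organic mix 101/258 = 39.1%, Blend 1 106/245 = 43.3% → Blend 1
Blend 1 wins overall and in every soil group — no reversal.

Yes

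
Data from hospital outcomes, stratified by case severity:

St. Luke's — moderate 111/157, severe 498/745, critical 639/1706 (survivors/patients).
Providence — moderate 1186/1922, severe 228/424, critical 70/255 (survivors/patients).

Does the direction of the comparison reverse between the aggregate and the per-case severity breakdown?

Yes

Moderate: St. Luke's 111/157 = 70.7%, Providence 1186/1922 = 61.7% → St. Luke's
Severe: St. Luke's 498/745 = 66.8%, Providence 228/424 = 53.8% → St. Luke's
Critical: St. Luke's 639/1706 = 37.5%, Providence 70/255 = 27.5% → St. Luke's
Overall: St. Luke's 1248/2608 = 47.9%, Providence 1484/2601 = 57.1% → Providence
St. Luke's wins each case group but Providence wins overall — the comparison reverses. St. Luke's's patients skew toward critical, which has a lower base rate.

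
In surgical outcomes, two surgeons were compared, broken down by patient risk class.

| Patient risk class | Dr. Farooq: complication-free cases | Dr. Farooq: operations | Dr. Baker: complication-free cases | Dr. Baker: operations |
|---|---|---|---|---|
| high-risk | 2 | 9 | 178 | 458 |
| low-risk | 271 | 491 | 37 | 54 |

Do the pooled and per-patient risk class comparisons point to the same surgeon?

High-risk: Dr. Farooq 2/9 = 22.2%, Dr. Baker 178/458 = 38.9% → Dr. Baker
Low-risk: Dr. Farooq 271/491 = 55.2%, Dr. Baker 37/54 = 68.5% → Dr. Baker
Overall: Dr. Farooq 273/500 = 54.6%, Dr. Baker 215/512 = 42.0% → Dr. Farooq
Dr. Baker wins each patient risk group but Dr. Farooq wins overall — the comparison reverses. Dr. Baker's operations skew toward high-risk, which has a lower base rate.

No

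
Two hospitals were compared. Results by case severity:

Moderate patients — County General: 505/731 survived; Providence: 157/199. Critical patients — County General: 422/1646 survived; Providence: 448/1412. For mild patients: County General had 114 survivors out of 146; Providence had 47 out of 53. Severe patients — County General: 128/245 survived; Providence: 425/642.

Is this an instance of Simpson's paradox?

No

Moderate: County General 505/731 = 69.1%, Providence 157/199 = 78.9% → Providence
Critical: County General 422/1646 = 25.6%, Providence 448/1412 = 31.7% → Providence
Mild: County General 114/146 = 78.1%, Providence 47/53 = 88.7% → Providence
Severe: County General 128/245 = 52.2%, Providence 425/642 = 66.2% → Providence
Overall: County General 1169/2768 = 42.2%, Providence 1077/2306 = 46.7% → Providence
Providence wins overall and in every case group — no reversal.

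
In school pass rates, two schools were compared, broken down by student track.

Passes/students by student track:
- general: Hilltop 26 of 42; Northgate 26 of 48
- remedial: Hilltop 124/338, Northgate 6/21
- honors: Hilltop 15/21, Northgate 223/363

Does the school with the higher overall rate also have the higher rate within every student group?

No

General: Hilltop 26/42 = 61.9%, Northgate 26/48 = 54.2% → Hilltop
Remedial: Hilltop 124/338 = 36.7%, Northgate 6/21 = 28.6% → Hilltop
Honors: Hilltop 15/21 = 71.4%, Northgate 223/363 = 61.4% → Hilltop
Overall: Hilltop 165/401 = 41.1%, Northgate 255/432 = 59.0% → Northgate
Hilltop wins each student group but Northgate wins overall — the comparison reverses. Hilltop's students skew toward remedial, which has a lower base rate.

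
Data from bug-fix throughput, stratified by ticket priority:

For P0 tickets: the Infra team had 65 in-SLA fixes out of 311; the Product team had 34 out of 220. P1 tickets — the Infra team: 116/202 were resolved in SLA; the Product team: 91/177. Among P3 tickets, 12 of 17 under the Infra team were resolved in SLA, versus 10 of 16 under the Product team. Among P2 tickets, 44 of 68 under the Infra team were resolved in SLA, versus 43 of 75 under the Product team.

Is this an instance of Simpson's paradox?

P0: the Infra team 65/311 = 20.9%, the Product team 34/220 = 15.5% → the Infra team
P1: the Infra team 116/202 = 57.4%, the Product team 91/177 = 51.4% → the Infra team
P3: the Infra team 12/17 = 70.6%, the Product team 10/16 = 62.5% → the Infra team
P2: the Infra team 44/68 = 64.7%, the Product team 43/75 = 57.3% → the Infra team
Overall: the Infra team 237/598 = 39.6%, the Product team 178/488 = 36.5% → the Infra team
The Infra team wins overall and in every ticket group — no reversal.

No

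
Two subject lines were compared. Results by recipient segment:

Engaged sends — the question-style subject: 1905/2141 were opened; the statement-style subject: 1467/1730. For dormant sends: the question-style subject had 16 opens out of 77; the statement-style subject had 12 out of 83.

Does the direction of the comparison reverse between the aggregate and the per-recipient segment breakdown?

No

Engaged: the question-style subject 1905/2141 = 89.0%, the statement-style subject 1467/1730 = 84.8% → the question-style subject
Dormant: the question-style subject 16/77 = 20.8%, the statement-style subject 12/83 = 14.5% → the question-style subject
Overall: the question-style subject 1921/2218 = 86.6%, the statement-style subject 1479/1813 = 81.6% → the question-style subject
The question-style subject wins overall and in every recipient group — no reversal.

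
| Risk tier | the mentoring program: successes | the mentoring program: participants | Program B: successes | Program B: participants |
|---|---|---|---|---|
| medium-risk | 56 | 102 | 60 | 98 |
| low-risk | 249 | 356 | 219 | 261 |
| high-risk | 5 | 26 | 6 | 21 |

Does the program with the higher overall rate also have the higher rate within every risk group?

Medium-risk: the mentoring program 56/102 = 54.9%, Program B 60/98 = 61.2% → Program B
Low-risk: the mentoring program 249/356 = 69.9%, Program B 219/261 = 83.9% → Program B
High-risk: the mentoring program 5/26 = 19.2%, Program B 6/21 = 28.6% → Program B
Overall: the mentoring program 310/484 = 64.0%, Program B 285/380 = 75.0% → Program B
Program B wins overall and in every risk group — no reversal.

Yes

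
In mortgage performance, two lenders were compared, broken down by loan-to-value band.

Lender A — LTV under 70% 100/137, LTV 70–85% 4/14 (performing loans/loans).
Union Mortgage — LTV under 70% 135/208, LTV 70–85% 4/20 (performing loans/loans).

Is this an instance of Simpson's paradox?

No

LTV under 70%: Lender A 100/137 = 73.0%, Union Mortgage 135/208 = 64.9% → Lender A
LTV 70–85%: Lender A 4/14 = 28.6%, Union Mortgage 4/20 = 20.0% → Lender A
Overall: Lender A 104/151 = 68.9%, Union Mortgage 139/228 = 61.0% → Lender A
Lender A wins overall and in every loan-to-value group — no reversal.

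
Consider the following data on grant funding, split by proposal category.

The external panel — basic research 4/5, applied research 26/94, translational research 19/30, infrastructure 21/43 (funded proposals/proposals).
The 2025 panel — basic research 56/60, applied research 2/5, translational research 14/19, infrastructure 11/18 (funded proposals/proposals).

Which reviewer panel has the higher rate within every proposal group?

Basic research: the external panel 4/5 = 80.0%, the 2025 panel 56/60 = 93.3% → the 2025 panel
Applied research: the external panel 26/94 = 27.7%, the 2025 panel 2/5 = 40.0% → the 2025 panel
Translational research: the external panel 19/30 = 63.3%, the 2025 panel 14/19 = 73.7% → the 2025 panel
Infrastructure: the external panel 21/43 = 48.8%, the 2025 panel 11/18 = 61.1% → the 2025 panel
The 2025 panel has the higher rate in all 4 groups.

the 2025 panel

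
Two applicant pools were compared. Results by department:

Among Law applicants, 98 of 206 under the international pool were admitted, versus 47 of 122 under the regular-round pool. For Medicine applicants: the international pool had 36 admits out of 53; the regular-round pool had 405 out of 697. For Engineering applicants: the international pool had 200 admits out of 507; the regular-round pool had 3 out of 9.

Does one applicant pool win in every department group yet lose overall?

Law: the international pool 98/206 = 47.6%, the regular-round pool 47/122 = 38.5% → the international pool
Medicine: the international pool 36/53 = 67.9%, the regular-round pool 405/697 = 58.1% → the international pool
Engineering: the international pool 200/507 = 39.4%, the regular-round pool 3/9 = 33.3% → the international pool
Overall: the international pool 334/766 = 43.6%, the regular-round pool 455/828 = 55.0% → the regular-round pool
The international pool wins each department group but the regular-round pool wins overall — the comparison reverses. The international pool's applicants skew toward Engineering, which has a lower base rate.

Yes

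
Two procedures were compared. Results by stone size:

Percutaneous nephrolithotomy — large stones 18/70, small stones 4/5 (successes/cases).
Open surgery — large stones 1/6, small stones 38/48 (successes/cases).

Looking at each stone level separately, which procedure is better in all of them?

Large stones: percutaneous nephrolithotomy 18/70 = 25.7%, open surgery 1/6 = 16.7% → percutaneous nephrolithotomy
Small stones: percutaneous nephrolithotomy 4/5 = 80.0%, open surgery 38/48 = 79.2% → percutaneous nephrolithotomy
Percutaneous nephrolithotomy has the higher rate in both groups.

percutaneous nephrolithotomy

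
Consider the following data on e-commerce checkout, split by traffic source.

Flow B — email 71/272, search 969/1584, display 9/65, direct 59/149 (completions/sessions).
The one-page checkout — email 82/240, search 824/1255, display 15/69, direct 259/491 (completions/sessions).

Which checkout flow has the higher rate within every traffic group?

Email: Flow B 71/272 = 26.1%, the one-page checkout 82/240 = 34.2% → the one-page checkout
Search: Flow B 969/1584 = 61.2%, the one-page checkout 824/1255 = 65.7% → the one-page checkout
Display: Flow B 9/65 = 13.8%, the one-page checkout 15/69 = 21.7% → the one-page checkout
Direct: Flow B 59/149 = 39.6%, the one-page checkout 259/491 = 52.7% → the one-page checkout
The one-page checkout has the higher rate in all 4 groups.

the one-page checkout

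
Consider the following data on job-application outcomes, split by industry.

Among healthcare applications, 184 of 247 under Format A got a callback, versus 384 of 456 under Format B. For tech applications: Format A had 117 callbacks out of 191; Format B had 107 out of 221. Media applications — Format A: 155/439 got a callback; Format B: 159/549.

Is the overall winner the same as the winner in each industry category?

Healthcare: Format A 184/247 = 74.5%, Format B 384/456 = 84.2% → Format B
Tech: Format A 117/191 = 61.3%, Format B 107/221 = 48.4% → Format A
Media: Format A 155/439 = 35.3%, Format B 159/549 = 29.0% → Format A
Overall: Format A 456/877 = 52.0%, Format B 650/1226 = 53.0% → Format B
Neither sweeps: Format A wins 2 of 3 groups, Format B wins 1. Format B wins overall but not every group — no Simpson reversal.

No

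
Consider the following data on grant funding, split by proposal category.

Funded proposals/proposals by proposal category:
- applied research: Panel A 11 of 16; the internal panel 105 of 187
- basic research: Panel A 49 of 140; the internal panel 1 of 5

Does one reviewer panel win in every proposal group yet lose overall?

Applied research: Panel A 11/16 = 68.8%, the internal panel 105/187 = 56.1% → Panel A
Basic research: Panel A 49/140 = 35.0%, the internal panel 1/5 = 20.0% → Panel A
Overall: Panel A 60/156 = 38.5%, the internal panel 106/192 = 55.2% → the internal panel
Panel A wins each proposal group but the internal panel wins overall — the comparison reverses. Panel A's proposals skew toward basic research, which has a lower base rate.

Yes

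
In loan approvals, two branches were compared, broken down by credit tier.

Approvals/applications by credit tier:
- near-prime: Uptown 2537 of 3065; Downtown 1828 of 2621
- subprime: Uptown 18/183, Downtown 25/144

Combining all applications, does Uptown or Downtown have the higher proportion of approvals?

Uptown

Near-prime: Uptown 2537/3065 = 82.8%, Downtown 1828/2621 = 69.7% → Uptown
Subprime: Uptown 18/183 = 9.8%, Downtown 25/144 = 17.4% → Downtown
Overall: Uptown 2555/3248 = 78.7%, Downtown 1853/2765 = 67.0% → Uptown
(Neither sweeps every credit group, but Uptown has the higher pooled rate.)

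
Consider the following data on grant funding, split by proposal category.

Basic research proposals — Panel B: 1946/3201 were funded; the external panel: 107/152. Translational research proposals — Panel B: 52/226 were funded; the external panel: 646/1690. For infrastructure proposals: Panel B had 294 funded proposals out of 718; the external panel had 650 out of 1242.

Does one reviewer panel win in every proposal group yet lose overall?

Yes

Basic research: Panel B 1946/3201 = 60.8%, the external panel 107/152 = 70.4% → the external panel
Translational research: Panel B 52/226 = 23.0%, the external panel 646/1690 = 38.2% → the external panel
Infrastructure: Panel B 294/718 = 40.9%, the external panel 650/1242 = 52.3% → the external panel
Overall: Panel B 2292/4145 = 55.3%, the external panel 1403/3084 = 45.5% → Panel B
The external panel wins each proposal group but Panel B wins overall — the comparison reverses. The external panel's proposals skew toward translational research, which has a lower base rate.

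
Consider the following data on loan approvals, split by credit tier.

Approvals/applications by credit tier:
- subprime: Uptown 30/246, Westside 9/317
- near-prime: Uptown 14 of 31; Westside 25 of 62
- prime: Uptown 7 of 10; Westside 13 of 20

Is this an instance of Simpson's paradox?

Subprime: Uptown 30/246 = 12.2%, Westside 9/317 = 2.8% → Uptown
Near-prime: Uptown 14/31 = 45.2%, Westside 25/62 = 40.3% → Uptown
Prime: Uptown 7/10 = 70.0%, Westside 13/20 = 65.0% → Uptown
Overall: Uptown 51/287 = 17.8%, Westside 47/399 = 11.8% → Uptown
Uptown wins overall and in every credit group — no reversal.

No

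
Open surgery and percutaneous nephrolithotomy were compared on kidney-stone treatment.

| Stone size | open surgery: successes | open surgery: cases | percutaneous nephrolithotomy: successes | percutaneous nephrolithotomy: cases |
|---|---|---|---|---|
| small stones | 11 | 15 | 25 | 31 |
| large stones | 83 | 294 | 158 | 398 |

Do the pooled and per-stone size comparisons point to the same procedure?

Yes

Small stones: open surgery 11/15 = 73.3%, percutaneous nephrolithotomy 25/31 = 80.6% → percutaneous nephrolithotomy
Large stones: open surgery 83/294 = 28.2%, percutaneous nephrolithotomy 158/398 = 39.7% → percutaneous nephrolithotomy
Overall: open surgery 94/309 = 30.4%, percutaneous nephrolithotomy 183/429 = 42.7% → percutaneous nephrolithotomy
Percutaneous nephrolithotomy wins overall and in every stone group — no reversal.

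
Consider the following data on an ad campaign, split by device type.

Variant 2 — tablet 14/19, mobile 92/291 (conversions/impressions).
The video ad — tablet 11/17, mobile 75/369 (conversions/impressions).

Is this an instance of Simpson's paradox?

Tablet: Variant 2 14/19 = 73.7%, the video ad 11/17 = 64.7% → Variant 2
Mobile: Variant 2 92/291 = 31.6%, the video ad 75/369 = 20.3% → Variant 2
Overall: Variant 2 106/310 = 34.2%, the video ad 86/386 = 22.3% → Variant 2
Variant 2 wins overall and in every device group — no reversal.

No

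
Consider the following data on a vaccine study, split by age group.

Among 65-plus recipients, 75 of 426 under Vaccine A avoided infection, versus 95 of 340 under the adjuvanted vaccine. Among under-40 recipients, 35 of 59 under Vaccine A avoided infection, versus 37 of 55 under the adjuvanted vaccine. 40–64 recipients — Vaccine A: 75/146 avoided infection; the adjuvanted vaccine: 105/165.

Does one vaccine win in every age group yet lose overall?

65-plus: Vaccine A 75/426 = 17.6%, the adjuvanted vaccine 95/340 = 27.9% → the adjuvanted vaccine
Under-40: Vaccine A 35/59 = 59.3%, the adjuvanted vaccine 37/55 = 67.3% → the adjuvanted vaccine
40–64: Vaccine A 75/146 = 51.4%, the adjuvanted vaccine 105/165 = 63.6% → the adjuvanted vaccine
Overall: Vaccine A 185/631 = 29.3%, the adjuvanted vaccine 237/560 = 42.3% → the adjuvanted vaccine
The adjuvanted vaccine wins overall and in every age group — no reversal.

No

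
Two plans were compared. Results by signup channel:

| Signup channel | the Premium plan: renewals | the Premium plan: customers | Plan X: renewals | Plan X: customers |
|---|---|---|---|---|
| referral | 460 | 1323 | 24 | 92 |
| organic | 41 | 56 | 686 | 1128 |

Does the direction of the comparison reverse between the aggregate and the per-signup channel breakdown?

Yes

Referral: the Premium plan 460/1323 = 34.8%, Plan X 24/92 = 26.1% → the Premium plan
Organic: the Premium plan 41/56 = 73.2%, Plan X 686/1128 = 60.8% → the Premium plan
Overall: the Premium plan 501/1379 = 36.3%, Plan X 710/1220 = 58.2% → Plan X
The Premium plan wins each signup group but Plan X wins overall — the comparison reverses. The Premium plan's customers skew toward referral, which has a lower base rate.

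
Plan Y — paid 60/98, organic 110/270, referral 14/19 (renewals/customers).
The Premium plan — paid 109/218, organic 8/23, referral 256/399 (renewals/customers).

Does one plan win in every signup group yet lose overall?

Paid: Plan Y 60/98 = 61.2%, the Premium plan 109/218 = 50.0% → Plan Y
Organic: Plan Y 110/270 = 40.7%, the Premium plan 8/23 = 34.8% → Plan Y
Referral: Plan Y 14/19 = 73.7%, the Premium plan 256/399 = 64.2% → Plan Y
Overall: Plan Y 184/387 = 47.5%, the Premium plan 373/640 = 58.3% → the Premium plan
Plan Y wins each signup group but the Premium plan wins overall — the comparison reverses. Plan Y's customers skew toward organic, which has a lower base rate.

Yes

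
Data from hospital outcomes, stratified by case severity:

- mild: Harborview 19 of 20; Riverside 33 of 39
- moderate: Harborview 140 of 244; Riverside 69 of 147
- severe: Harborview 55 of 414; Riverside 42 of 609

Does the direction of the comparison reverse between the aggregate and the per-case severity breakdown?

Mild: Harborview 19/20 = 95.0%, Riverside 33/39 = 84.6% → Harborview
Moderate: Harborview 140/244 = 57.4%, Riverside 69/147 = 46.9% → Harborview
Severe: Harborview 55/414 = 13.3%, Riverside 42/609 = 6.9% → Harborview
Overall: Harborview 214/678 = 31.6%, Riverside 144/795 = 18.1% → Harborview
Harborview wins overall and in every case group — no reversal.

No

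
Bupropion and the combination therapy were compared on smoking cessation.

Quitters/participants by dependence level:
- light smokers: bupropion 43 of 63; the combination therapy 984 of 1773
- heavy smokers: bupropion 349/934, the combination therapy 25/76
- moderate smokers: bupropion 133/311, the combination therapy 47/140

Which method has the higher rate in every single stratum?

bupropion

Light smokers: bupropion 43/63 = 68.3%, the combination therapy 984/1773 = 55.5% → bupropion
Heavy smokers: bupropion 349/934 = 37.4%, the combination therapy 25/76 = 32.9% → bupropion
Moderate smokers: bupropion 133/311 = 42.8%, the combination therapy 47/140 = 33.6% → bupropion
Bupropion has the higher rate in all 3 groups.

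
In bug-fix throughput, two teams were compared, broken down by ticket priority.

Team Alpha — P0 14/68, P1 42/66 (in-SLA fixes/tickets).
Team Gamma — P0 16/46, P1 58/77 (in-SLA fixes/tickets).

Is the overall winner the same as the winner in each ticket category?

Yes

P0: Team Alpha 14/68 = 20.6%, Team Gamma 16/46 = 34.8% → Team Gamma
P1: Team Alpha 42/66 = 63.6%, Team Gamma 58/77 = 75.3% → Team Gamma
Overall: Team Alpha 56/134 = 41.8%, Team Gamma 74/123 = 60.2% → Team Gamma
Team Gamma wins overall and in every ticket group — no reversal.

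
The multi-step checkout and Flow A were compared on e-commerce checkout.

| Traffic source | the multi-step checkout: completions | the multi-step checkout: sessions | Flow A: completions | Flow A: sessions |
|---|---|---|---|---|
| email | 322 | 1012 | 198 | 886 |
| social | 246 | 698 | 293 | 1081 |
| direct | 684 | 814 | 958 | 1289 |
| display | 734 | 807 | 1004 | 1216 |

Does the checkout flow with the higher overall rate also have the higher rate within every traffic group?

Email: the multi-step checkout 322/1012 = 31.8%, Flow A 198/886 = 22.3% → the multi-step checkout
Social: the multi-step checkout 246/698 = 35.2%, Flow A 293/1081 = 27.1% → the multi-step checkout
Direct: the multi-step checkout 684/814 = 84.0%, Flow A 958/1289 = 74.3% → the multi-step checkout
Display: the multi-step checkout 734/807 = 91.0%, Flow A 1004/1216 = 82.6% → the multi-step checkout
Overall: the multi-step checkout 1986/3331 = 59.6%, Flow A 2453/4472 = 54.9% → the multi-step checkout
The multi-step checkout wins overall and in every traffic group — no reversal.

Yes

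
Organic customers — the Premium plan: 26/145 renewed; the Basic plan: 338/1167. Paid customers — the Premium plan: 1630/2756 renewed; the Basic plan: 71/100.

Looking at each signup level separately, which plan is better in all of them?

Organic: the Premium plan 26/145 = 17.9%, the Basic plan 338/1167 = 29.0% → the Basic plan
Paid: the Premium plan 1630/2756 = 59.1%, the Basic plan 71/100 = 71.0% → the Basic plan
The Basic plan has the higher rate in both groups.

the Basic plan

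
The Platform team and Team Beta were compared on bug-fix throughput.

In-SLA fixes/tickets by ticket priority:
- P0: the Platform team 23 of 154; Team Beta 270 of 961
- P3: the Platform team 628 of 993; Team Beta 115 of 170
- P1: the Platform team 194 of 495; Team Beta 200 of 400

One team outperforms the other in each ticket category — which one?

Team Beta

P0: the Platform team 23/154 = 14.9%, Team Beta 270/961 = 28.1% → Team Beta
P3: the Platform team 628/993 = 63.2%, Team Beta 115/170 = 67.6% → Team Beta
P1: the Platform team 194/495 = 39.2%, Team Beta 200/400 = 50.0% → Team Beta
Team Beta has the higher rate in all 3 groups.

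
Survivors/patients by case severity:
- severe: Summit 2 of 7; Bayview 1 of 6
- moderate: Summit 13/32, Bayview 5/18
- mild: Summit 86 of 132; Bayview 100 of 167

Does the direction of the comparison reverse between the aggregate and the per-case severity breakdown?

No

Severe: Summit 2/7 = 28.6%, Bayview 1/6 = 16.7% → Summit
Moderate: Summit 13/32 = 40.6%, Bayview 5/18 = 27.8% → Summit
Mild: Summit 86/132 = 65.2%, Bayview 100/167 = 59.9% → Summit
Overall: Summit 101/171 = 59.1%, Bayview 106/191 = 55.5% → Summit
Summit wins overall and in every case group — no reversal.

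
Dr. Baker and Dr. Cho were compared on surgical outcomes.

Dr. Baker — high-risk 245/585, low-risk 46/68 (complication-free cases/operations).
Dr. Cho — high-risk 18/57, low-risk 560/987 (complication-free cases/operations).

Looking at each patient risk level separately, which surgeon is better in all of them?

High-risk: Dr. Baker 245/585 = 41.9%, Dr. Cho 18/57 = 31.6% → Dr. Baker
Low-risk: Dr. Baker 46/68 = 67.6%, Dr. Cho 560/987 = 56.7% → Dr. Baker
Dr. Baker has the higher rate in both groups.

Dr. Baker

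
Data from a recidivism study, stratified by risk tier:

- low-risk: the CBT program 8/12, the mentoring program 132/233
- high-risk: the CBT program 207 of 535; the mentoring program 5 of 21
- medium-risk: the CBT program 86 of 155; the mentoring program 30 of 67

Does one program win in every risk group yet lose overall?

Low-risk: the CBT program 8/12 = 66.7%, the mentoring program 132/233 = 56.7% → the CBT program
High-risk: the CBT program 207/535 = 38.7%, the mentoring program 5/21 = 23.8% → the CBT program
Medium-risk: the CBT program 86/155 = 55.5%, the mentoring program 30/67 = 44.8% → the CBT program
Overall: the CBT program 301/702 = 42.9%, the mentoring program 167/321 = 52.0% → the mentoring program
The CBT program wins each risk group but the mentoring program wins overall — the comparison reverses. The CBT program's participants skew toward high-risk, which has a lower base rate.

Yes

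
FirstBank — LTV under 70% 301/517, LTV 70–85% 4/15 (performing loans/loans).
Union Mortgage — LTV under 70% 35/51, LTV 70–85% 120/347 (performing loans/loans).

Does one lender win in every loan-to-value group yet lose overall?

Yes

LTV under 70%: FirstBank 301/517 = 58.2%, Union Mortgage 35/51 = 68.6% → Union Mortgage
LTV 70–85%: FirstBank 4/15 = 26.7%, Union Mortgage 120/347 = 34.6% → Union Mortgage
Overall: FirstBank 305/532 = 57.3%, Union Mortgage 155/398 = 38.9% → FirstBank
Union Mortgage wins each loan-to-value group but FirstBank wins overall — the comparison reverses. Union Mortgage's loans skew toward LTV 70–85%, which has a lower base rate.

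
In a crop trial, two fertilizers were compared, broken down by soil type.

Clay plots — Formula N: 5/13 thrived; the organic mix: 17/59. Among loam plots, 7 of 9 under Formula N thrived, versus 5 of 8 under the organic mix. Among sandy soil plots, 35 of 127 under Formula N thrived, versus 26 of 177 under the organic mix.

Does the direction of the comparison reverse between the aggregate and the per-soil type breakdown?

Clay: Formula N 5/13 = 38.5%, the organic mix 17/59 = 28.8% → Formula N
Loam: Formula N 7/9 = 77.8%, the organic mix 5/8 = 62.5% → Formula N
Sandy soil: Formula N 35/127 = 27.6%, the organic mix 26/177 = 14.7% → Formula N
Overall: Formula N 47/149 = 31.5%, the organic mix 48/244 = 19.7% → Formula N
Formula N wins overall and in every soil group — no reversal.

No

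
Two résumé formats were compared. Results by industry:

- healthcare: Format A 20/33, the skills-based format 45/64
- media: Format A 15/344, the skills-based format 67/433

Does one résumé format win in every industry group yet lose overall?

Healthcare: Format A 20/33 = 60.6%, the skills-based format 45/64 = 70.3% → the skills-based format
Media: Format A 15/344 = 4.4%, the skills-based format 67/433 = 15.5% → the skills-based format
Overall: Format A 35/377 = 9.3%, the skills-based format 112/497 = 22.5% → the skills-based format
The skills-based format wins overall and in every industry group — no reversal.

No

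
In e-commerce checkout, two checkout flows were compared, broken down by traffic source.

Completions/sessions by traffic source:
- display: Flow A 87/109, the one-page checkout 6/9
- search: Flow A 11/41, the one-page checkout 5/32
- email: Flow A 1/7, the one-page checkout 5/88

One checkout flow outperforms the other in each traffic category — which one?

Display: Flow A 87/109 = 79.8%, the one-page checkout 6/9 = 66.7% → Flow A
Search: Flow A 11/41 = 26.8%, the one-page checkout 5/32 = 15.6% → Flow A
Email: Flow A 1/7 = 14.3%, the one-page checkout 5/88 = 5.7% → Flow A
Flow A has the higher rate in all 3 groups.

Flow A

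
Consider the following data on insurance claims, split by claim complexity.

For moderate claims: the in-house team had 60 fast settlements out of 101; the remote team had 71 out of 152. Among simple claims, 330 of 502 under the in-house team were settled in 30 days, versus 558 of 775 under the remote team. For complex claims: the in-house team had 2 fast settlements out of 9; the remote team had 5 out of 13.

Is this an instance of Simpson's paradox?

Moderate: the in-house team 60/101 = 59.4%, the remote team 71/152 = 46.7% → the in-house team
Simple: the in-house team 330/502 = 65.7%, the remote team 558/775 = 72.0% → the remote team
Complex: the in-house team 2/9 = 22.2%, the remote team 5/13 = 38.5% → the remote team
Overall: the in-house team 392/612 = 64.1%, the remote team 634/940 = 67.4% → the remote team
Neither sweeps: the in-house team wins 1 of 3 groups, the remote team wins 2. The remote team wins overall but not every group — no Simpson reversal.

No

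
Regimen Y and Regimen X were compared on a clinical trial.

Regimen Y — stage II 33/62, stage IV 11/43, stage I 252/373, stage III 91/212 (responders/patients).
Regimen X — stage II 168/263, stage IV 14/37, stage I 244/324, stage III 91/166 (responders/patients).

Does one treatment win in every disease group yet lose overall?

Stage II: Regimen Y 33/62 = 53.2%, Regimen X 168/263 = 63.9% → Regimen X
Stage IV: Regimen Y 11/43 = 25.6%, Regimen X 14/37 = 37.8% → Regimen X
Stage I: Regimen Y 252/373 = 67.6%, Regimen X 244/324 = 75.3% → Regimen X
Stage III: Regimen Y 91/212 = 42.9%, Regimen X 91/166 = 54.8% → Regimen X
Overall: Regimen Y 387/690 = 56.1%, Regimen X 517/790 = 65.4% → Regimen X
Regimen X wins overall and in every disease group — no reversal.

No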